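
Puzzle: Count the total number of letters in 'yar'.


Spell out 'yar' and number each letter: y(1), a(2), r(3). Total: 3 letters.

3


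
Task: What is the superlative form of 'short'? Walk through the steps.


Apply superlative formation (add -est): 'short' -> 'shortest'.

shortest


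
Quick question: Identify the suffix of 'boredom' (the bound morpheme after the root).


The word 'boredom' = 'bore' (root) + '-dom' (suffix). The suffix is '-dom'.

dom


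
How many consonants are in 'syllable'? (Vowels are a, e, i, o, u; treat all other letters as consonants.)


Consonants in 'syllable': s, y, l, l, b, l = 6 consonants.

6


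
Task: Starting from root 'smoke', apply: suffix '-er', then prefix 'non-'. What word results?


Step 1: Add suffix '-er' to 'smoke' = 'smoker'
Step 2: Add prefix 'non-' to 'smoker' = 'nonsmoker'

nonsmoker


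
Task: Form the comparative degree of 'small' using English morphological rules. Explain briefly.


Apply comparative formation (add -er): 'small' -> 'smaller'.

smaller


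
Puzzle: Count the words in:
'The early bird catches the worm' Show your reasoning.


Split into words: The | early | bird | catches | the | worm = 6 words.

6


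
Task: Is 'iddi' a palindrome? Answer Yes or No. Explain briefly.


Forward: 'iddi'
Reversed: 'iddi'
They are identical.

Yes


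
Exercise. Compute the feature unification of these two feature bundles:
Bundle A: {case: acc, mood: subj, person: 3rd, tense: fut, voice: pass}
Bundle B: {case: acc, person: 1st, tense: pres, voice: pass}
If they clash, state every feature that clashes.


Compare features:
case: A=acc vs B=acc -> unified: acc
mood: A=subj vs B=_ -> unified: subj
person: A=3rd vs B=1st -> CLASH
tense: A=fut vs B=pres -> CLASH
voice: A=pass vs B=pass -> unified: pass
Clashes detected on features 'person' (3rd vs 1st) and 'tense' (fut vs pres); unification fails.

CLASH on 'person' (3rd vs 1st) and 'tense' (fut vs pres)


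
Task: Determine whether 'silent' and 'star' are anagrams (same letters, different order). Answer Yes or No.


Sorted letters of 'silent': 'eilnst'
Sorted letters of 'star': 'arst'
They do not match.

No


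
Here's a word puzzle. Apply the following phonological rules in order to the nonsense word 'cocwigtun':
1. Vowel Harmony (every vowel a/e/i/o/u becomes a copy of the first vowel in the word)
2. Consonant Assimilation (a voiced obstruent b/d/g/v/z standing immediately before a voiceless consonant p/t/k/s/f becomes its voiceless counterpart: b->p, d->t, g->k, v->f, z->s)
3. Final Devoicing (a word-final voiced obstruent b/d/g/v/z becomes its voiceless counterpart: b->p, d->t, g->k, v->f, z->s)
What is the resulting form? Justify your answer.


Starting form: 'cocwigtun'
Rule 1: Vowel Harmony: all vowels become 'o' (matching first vowel). 'cocwigtun' -> 'cocwogton'
Rule 2: Consonant Assimilation: voiced obstruent before voiceless consonant becomes voiceless ('gt' -> 'kt'). 'cocwogton' -> 'cocwokton'
Rule 3: Final Devoicing: final consonant 'n' is not one of the voiced obstruents b/d/g/v/z. No change.
Final form: 'cocwokton'

cocwokton


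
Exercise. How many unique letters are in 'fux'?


Unique letters in 'fux': {f, u, x} = 3 distinct letters.

3


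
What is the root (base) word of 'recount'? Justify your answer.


Remove prefix 're' from 'recount' to get root 'count'.

count


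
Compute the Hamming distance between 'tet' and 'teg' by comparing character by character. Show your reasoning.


Alignment:
Position 1: 't' vs 't' = match
Position 2: 'e' vs 'e' = match
Position 3: 't' vs 'g' = DIFFER
Total differences: 1

1


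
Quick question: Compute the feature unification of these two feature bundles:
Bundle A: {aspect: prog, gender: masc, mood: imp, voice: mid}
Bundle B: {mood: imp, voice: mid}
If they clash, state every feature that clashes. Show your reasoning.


Compare features:
aspect: A=prog vs B=_ -> unified: prog
gender: A=masc vs B=_ -> unified: masc
mood: A=imp vs B=imp -> unified: imp
voice: A=mid vs B=mid -> unified: mid
No clashes found.

Unified: {aspect: prog, gender: masc, mood: imp, voice: mid}


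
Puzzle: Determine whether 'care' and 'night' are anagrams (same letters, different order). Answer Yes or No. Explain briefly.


Sorted letters of 'care': 'acer'
Sorted letters of 'night': 'ghint'
They do not match.

No


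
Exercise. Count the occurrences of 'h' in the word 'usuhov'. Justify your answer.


Letter 'h' in 'usuhov': found at position(s) 4 = 1 occurrence(s).

1


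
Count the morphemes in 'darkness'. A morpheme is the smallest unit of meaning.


Decomposition: dark (root) + -ness (suffix) = 2 morpheme(s)

2 morphemes


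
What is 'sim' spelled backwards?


Reverse 'sim' character by character: 'mis'.

mis


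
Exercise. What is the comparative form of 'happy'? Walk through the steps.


Apply comparative formation (consonant + y: change y to i, add -er): 'happy' -> 'happier'.

happier


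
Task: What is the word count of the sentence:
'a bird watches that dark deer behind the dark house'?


Split into words: a | bird | watches | that | dark | deer | behind | the | dark | house = 10 words.

10


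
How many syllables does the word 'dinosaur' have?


Break 'dinosaur' into syllables: di-no-saur -> di | no | saur = 3 syllables

3 syllables


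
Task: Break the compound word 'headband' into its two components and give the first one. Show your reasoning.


Split 'headband' into 'head' + 'band'. The first part is 'head'.

head


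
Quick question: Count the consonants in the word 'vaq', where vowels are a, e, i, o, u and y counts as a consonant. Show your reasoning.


Consonants in 'vaq': v, q = 2 consonants.

2


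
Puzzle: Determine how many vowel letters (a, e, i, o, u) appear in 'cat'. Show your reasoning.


Vowels in 'cat': a = 1 vowels.

1


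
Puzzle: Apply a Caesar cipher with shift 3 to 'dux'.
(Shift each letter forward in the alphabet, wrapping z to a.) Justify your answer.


Shift each letter by 3: d -> g, u -> x, x -> a. Result: 'gxa'.

gxa


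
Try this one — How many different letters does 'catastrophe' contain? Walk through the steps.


Unique letters in 'catastrophe': {a, c, e, h, o, p, r, s, t} = 9 distinct letters.

9


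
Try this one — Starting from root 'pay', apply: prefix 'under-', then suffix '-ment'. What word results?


Step 1: Add prefix 'under-' to 'pay' = 'underpay'
Step 2: Add suffix '-ment' to 'underpay' = 'underpayment'

underpayment


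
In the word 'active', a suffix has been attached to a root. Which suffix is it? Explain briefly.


The word 'active' = 'act' (root) + '-ive' (suffix). The suffix is '-ive'.

ive


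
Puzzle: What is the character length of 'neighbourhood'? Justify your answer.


Spell out 'neighbourhood' and number each letter: n(1), e(2), i(3), g(4), h(5), b(6), o(7), u(8), r(9), h(10), o(11), o(12), d(13). Total: 13 letters.

13


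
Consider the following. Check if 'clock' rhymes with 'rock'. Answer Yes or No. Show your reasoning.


Rime (stressed vowel + following sounds) of 'clock': -ock = /ɒk/
Rime of 'rock': -ock = /ɒk/
/ɒk/ and /ɒk/ are the same ending sound, so the words rhyme.

Yes


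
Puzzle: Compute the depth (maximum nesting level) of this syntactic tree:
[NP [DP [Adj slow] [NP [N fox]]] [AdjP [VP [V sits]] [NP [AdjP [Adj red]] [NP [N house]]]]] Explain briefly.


Count bracket nesting levels:
'[' at pos 0: depth = 1
'[' at pos 4: depth = 2
'[' at pos 8: depth = 3
'[' at pos 19: depth = 3
'[' at pos 23: depth = 4
'[' at pos 33: depth = 2
'[' at pos 39: depth = 3
'[' at pos 43: depth = 4
'[' at pos 53: depth = 3
'[' at pos 57: depth = 4
'[' at pos 63: depth = 5
'[' at pos 74: depth = 4
'[' at pos 78: depth = 5
Maximum depth reached: 5

5


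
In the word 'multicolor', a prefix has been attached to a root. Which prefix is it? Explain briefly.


The word 'multicolor' = 'multi' (prefix) + 'color' (root). The prefix is 'multi'.

multi


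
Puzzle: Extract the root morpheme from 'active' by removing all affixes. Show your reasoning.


Remove suffix '-ive' from 'active' to get root 'act'.

act


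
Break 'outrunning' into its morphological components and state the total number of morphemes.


Step 1: Identify prefix: 'out' (meaning: surpass)
Step 2: Identify root: 'run'
Step 3: Identify suffix(es): 'ing'
Decomposition: out- (prefix: surpass) + run (root) + -ing (suffix: ongoing action)
Total morphemes: 3

3 morphemes (out- (prefix: surpass) + run (root) + -ing (suffix: ongoing action))


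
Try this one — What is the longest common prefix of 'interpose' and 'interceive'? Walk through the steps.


Compare from the start: 5 characters match: 'inter'. Mismatch at position 6: 'p' vs 'c'.

inter


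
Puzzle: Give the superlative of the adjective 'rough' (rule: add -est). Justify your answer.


Apply superlative formation (add -est): 'rough' -> 'roughest'.

roughest


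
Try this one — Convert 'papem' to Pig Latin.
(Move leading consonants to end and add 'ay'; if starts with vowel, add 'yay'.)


'papem': move consonant cluster 'p' to end and add 'ay': 'apempay'.

apempay


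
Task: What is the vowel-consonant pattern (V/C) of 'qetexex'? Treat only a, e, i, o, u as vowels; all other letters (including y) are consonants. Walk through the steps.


Letter mapping: q = C, e = V, t = C, e = V, x = C, e = V, x = C.

CVCVCVC


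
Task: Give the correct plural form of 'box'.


Apply rule: Add -es (sibilant/fricative ending). 'box' becomes 'boxes'.

boxes


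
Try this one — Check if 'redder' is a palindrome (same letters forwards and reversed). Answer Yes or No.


Forward: 'redder'
Reversed: 'redder'
They are identical.

Yes


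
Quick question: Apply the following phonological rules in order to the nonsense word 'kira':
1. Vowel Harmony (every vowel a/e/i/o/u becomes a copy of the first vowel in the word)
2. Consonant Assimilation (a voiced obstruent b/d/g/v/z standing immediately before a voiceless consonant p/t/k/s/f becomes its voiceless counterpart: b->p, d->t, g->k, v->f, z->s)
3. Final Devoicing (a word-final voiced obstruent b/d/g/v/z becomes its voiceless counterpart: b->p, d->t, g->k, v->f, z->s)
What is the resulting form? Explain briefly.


Starting form: 'kira'
Rule 1: Vowel Harmony: all vowels become 'i' (matching first vowel). 'kira' -> 'kiri'
Rule 2: Consonant Assimilation: no voiced obstruent (b/d/g/v/z) stands immediately before a voiceless consonant (p/t/k/s/f). No change.
Rule 3: Final Devoicing: the word ends in the vowel 'i', not a consonant. No change.
Final form: 'kiri'

kiri


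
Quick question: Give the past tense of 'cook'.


Apply rule: Add -ed. 'cook' becomes 'cooked'.

cooked


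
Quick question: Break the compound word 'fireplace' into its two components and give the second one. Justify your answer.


Split 'fireplace' into 'fire' + 'place'. The second part is 'place'.

place


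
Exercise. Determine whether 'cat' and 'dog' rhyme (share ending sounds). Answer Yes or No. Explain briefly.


Rime (stressed vowel + following sounds) of 'cat': -at = /æt/
Rime of 'dog': -og = /ɒg/
/æt/ and /ɒg/ are different ending sounds, so the words do not rhyme.

No


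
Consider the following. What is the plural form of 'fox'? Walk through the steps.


Apply rule: Add -es (sibilant/fricative ending). 'fox' becomes 'foxes'.

foxes


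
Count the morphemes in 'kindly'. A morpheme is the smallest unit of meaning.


Decomposition: kind (root) + -ly (suffix) = 2 morpheme(s)

2 morphemes


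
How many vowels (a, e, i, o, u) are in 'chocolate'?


Vowels in 'chocolate': o, o, a, e = 4 vowels.

4


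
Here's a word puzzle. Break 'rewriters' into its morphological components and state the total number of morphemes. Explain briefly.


Step 1: Identify prefix: 're' (meaning: again)
Step 2: Identify root: 'write'
Step 3: Identify suffix(es): 'er, s'
Decomposition: re- (prefix: again) + write (root) + -er (suffix: one who) + -s (plural)
Total morphemes: 4

4 morphemes (re- (prefix: again) + write (root) + -er (suffix: one who) + -s (plural))


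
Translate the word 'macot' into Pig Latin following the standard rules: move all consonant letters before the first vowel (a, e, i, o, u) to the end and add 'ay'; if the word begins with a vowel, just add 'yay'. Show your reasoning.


'macot': move consonant cluster 'm' to end and add 'ay': 'acotmay'.

acotmay


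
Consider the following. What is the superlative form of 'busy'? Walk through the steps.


Apply superlative formation (consonant + y: change y to i, add -est): 'busy' -> 'busiest'.

busiest


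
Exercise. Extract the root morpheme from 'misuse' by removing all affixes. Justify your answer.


Remove prefix 'mis' from 'misuse' to get root 'use'.

use


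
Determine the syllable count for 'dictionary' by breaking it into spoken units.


Break 'dictionary' into syllables: dic-tion-ar-y -> dic | tion | ar | y = 4 syllables

4 syllables


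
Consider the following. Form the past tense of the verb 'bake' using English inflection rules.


Apply rule: Add -d (word ends in -e). 'bake' becomes 'baked'.

baked


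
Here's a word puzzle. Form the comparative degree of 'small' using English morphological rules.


Apply comparative formation (add -er): 'small' -> 'smaller'.

smaller


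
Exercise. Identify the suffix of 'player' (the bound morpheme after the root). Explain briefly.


The word 'player' = 'play' (root) + '-er' (suffix). The suffix is '-er'.

er


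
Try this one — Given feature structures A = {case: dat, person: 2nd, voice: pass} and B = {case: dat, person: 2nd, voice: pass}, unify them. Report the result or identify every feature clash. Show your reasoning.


Compare features:
case: A=dat vs B=dat -> unified: dat
person: A=2nd vs B=2nd -> unified: 2nd
voice: A=pass vs B=pass -> unified: pass
No clashes found.

Unified: {case: dat, person: 2nd, voice: pass}


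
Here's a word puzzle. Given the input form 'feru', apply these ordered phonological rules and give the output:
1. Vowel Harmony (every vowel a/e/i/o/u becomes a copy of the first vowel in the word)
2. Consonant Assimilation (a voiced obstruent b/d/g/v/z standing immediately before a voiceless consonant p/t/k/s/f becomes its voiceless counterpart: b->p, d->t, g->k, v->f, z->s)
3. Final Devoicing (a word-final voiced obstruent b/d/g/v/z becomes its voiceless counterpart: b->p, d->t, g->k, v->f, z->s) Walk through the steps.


Starting form: 'feru'
Rule 1: Vowel Harmony: all vowels become 'e' (matching first vowel). 'feru' -> 'fere'
Rule 2: Consonant Assimilation: no voiced obstruent (b/d/g/v/z) stands immediately before a voiceless consonant (p/t/k/s/f). No change.
Rule 3: Final Devoicing: the word ends in the vowel 'e', not a consonant. No change.
Final form: 'fere'

fere


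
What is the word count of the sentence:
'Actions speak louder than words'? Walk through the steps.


Split into words: Actions | speak | louder | than | words = 5 words.

5


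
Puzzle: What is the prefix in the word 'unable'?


The word 'unable' = 'un' (prefix) + 'able' (root). The prefix is 'un'.

un


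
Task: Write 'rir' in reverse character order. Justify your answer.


Reverse 'rir' character by character: 'rir'.

rir


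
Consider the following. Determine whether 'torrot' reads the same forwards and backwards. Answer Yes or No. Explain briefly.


Forward: 'torrot'
Reversed: 'torrot'
They are identical.

Yes


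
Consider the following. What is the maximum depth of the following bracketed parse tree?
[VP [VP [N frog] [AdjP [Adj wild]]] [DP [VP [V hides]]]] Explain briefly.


Count bracket nesting levels:
'[' at pos 0: depth = 1
'[' at pos 4: depth = 2
'[' at pos 8: depth = 3
'[' at pos 17: depth = 3
'[' at pos 23: depth = 4
'[' at pos 36: depth = 2
'[' at pos 40: depth = 3
'[' at pos 44: depth = 4
Maximum depth reached: 4

4


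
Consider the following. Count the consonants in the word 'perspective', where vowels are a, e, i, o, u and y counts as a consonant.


Consonants in 'perspective': p, r, s, p, c, t, v = 7 consonants.

7


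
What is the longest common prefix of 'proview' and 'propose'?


Compare from the start: 3 characters match: 'pro'. Mismatch at position 4: 'v' vs 'p'.

pro


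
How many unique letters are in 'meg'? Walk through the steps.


Unique letters in 'meg': {e, g, m} = 3 distinct letters.

3


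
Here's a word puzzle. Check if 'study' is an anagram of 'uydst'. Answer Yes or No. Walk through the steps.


Sorted letters of 'study': 'dstuy'
Sorted letters of 'uydst': 'dstuy'
They match.

Yes


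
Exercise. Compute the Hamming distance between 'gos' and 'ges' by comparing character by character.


Alignment:
Position 1: 'g' vs 'g' = match
Position 2: 'o' vs 'e' = DIFFER
Position 3: 's' vs 's' = match
Total differences: 1

1


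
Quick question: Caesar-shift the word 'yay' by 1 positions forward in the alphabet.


Shift each letter by 1: y -> z, a -> b, y -> z. Result: 'zbz'.

zbz


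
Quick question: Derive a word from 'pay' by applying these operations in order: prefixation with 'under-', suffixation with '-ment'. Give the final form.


Step 1: Add prefix 'under-' to 'pay' = 'underpay'
Step 2: Add suffix '-ment' to 'underpay' = 'underpayment'

underpayment


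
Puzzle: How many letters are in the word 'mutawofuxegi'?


Spell out 'mutawofuxegi' and number each letter: m(1), u(2), t(3), a(4), w(5), o(6), f(7), u(8), x(9), e(10), g(11), i(12). Total: 12 letters.

12


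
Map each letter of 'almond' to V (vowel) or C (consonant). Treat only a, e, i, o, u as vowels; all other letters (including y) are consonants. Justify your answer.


Letter mapping: a = V, l = C, m = C, o = V, n = C, d = C.

VCCVCC


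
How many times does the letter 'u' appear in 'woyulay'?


Letter 'u' in 'woyulay': found at position(s) 4 = 1 occurrence(s).

1


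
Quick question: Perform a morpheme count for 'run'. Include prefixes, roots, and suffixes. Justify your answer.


Decomposition: run (free morpheme) = 1 morpheme(s)

1 morphemes


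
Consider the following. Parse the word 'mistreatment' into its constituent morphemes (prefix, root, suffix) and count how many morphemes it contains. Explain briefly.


Step 1: Identify prefix: 'mis' (meaning: wrongly)
Step 2: Identify root: 'treat'
Step 3: Identify suffix(es): 'ment'
Decomposition: mis- (prefix: wrongly) + treat (root) + -ment (suffix: action/result)
Total morphemes: 3

3 morphemes (mis- (prefix: wrongly) + treat (root) + -ment (suffix: action/result))


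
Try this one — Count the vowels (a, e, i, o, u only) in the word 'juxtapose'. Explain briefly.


Vowels in 'juxtapose': u, a, o, e = 4 vowels.

4


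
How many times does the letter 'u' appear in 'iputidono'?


Letter 'u' in 'iputidono': found at position(s) 3 = 1 occurrence(s).

1


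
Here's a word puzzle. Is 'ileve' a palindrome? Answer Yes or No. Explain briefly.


Forward: 'ileve'
Reversed: 'eveli'
They differ.

No


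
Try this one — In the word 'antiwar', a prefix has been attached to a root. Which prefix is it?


The word 'antiwar' = 'anti' (prefix) + 'war' (root). The prefix is 'anti'.

anti


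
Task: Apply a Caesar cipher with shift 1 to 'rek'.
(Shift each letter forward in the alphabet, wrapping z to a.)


Shift each letter by 1: r -> s, e -> f, k -> l. Result: 'sfl'.

sfl


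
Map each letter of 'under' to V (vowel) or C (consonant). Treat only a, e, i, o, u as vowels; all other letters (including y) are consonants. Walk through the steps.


Letter mapping: u = V, n = C, d = C, e = V, r = C.

VCCVC


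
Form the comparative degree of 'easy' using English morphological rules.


Apply comparative formation (consonant + y: change y to i, add -er): 'easy' -> 'easier'.

easier


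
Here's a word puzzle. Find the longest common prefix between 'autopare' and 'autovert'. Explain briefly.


Compare from the start: 4 characters match: 'auto'. Mismatch at position 5: 'p' vs 'v'.

auto


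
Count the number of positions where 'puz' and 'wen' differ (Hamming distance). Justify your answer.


Alignment:
Position 1: 'p' vs 'w' = DIFFER
Position 2: 'u' vs 'e' = DIFFER
Position 3: 'z' vs 'n' = DIFFER
Total differences: 3

3


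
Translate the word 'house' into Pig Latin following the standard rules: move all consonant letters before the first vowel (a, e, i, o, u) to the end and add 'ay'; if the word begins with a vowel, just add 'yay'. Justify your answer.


'house': move consonant cluster 'h' to end and add 'ay': 'ousehay'.

ousehay


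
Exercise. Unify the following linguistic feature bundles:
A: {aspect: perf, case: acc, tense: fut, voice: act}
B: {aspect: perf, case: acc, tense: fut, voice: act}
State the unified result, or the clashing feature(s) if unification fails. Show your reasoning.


Compare features:
aspect: A=perf vs B=perf -> unified: perf
case: A=acc vs B=acc -> unified: acc
tense: A=fut vs B=fut -> unified: fut
voice: A=act vs B=act -> unified: act
No clashes found.

Unified: {aspect: perf, case: acc, tense: fut, voice: act}


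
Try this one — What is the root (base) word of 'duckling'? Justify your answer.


Remove suffix '-ling' from 'duckling' to get root 'duck'.

duck


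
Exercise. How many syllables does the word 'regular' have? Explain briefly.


Break 'regular' into syllables: reg-u-lar -> reg | u | lar = 3 syllables

3 syllables


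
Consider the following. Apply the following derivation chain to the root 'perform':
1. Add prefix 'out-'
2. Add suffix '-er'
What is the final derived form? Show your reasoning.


Step 1: Add prefix 'out-' to 'perform' = 'outperform'
Step 2: Add suffix '-er' to 'outperform' = 'outperformer'

outperformer


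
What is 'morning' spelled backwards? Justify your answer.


Reverse 'morning' character by character: 'gninrom'.

gninrom


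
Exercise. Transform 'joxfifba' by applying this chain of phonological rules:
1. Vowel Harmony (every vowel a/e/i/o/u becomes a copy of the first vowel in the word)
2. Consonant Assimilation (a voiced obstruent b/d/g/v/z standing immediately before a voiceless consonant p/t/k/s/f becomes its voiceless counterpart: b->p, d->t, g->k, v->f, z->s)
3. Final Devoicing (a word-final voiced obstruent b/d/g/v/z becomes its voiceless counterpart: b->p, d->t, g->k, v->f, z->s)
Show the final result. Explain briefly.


Starting form: 'joxfifba'
Rule 1: Vowel Harmony: all vowels become 'o' (matching first vowel). 'joxfifba' -> 'joxfofbo'
Rule 2: Consonant Assimilation: no voiced obstruent (b/d/g/v/z) stands immediately before a voiceless consonant (p/t/k/s/f). No change.
Rule 3: Final Devoicing: the word ends in the vowel 'o', not a consonant. No change.
Final form: 'joxfofbo'

joxfofbo


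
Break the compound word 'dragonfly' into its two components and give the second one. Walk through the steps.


Split 'dragonfly' into 'dragon' + 'fly'. The second part is 'fly'.

fly


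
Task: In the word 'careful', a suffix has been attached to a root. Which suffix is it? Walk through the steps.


The word 'careful' = 'care' (root) + '-ful' (suffix). The suffix is '-ful'.

ful


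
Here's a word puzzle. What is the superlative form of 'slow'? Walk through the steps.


Apply superlative formation (add -est): 'slow' -> 'slowest'.

slowest


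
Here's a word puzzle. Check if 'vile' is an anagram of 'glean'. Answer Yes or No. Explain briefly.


Sorted letters of 'vile': 'eilv'
Sorted letters of 'glean': 'aegln'
They do not match.

No


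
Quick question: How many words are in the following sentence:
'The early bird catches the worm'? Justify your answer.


Split into words: The | early | bird | catches | the | worm = 6 words.

6


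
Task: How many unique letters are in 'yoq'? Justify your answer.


Unique letters in 'yoq': {o, q, y} = 3 distinct letters.

3


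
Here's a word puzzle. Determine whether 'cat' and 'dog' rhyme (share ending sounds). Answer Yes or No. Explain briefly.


Rime (stressed vowel + following sounds) of 'cat': -at = /æt/
Rime of 'dog': -og = /ɒg/
/æt/ and /ɒg/ are different ending sounds, so the words do not rhyme.

No


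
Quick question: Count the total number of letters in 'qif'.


Spell out 'qif' and number each letter: q(1), i(2), f(3). Total: 3 letters.

3


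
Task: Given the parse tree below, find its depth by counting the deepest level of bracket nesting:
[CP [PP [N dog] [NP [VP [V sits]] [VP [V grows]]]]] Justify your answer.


Count bracket nesting levels:
'[' at pos 0: depth = 1
'[' at pos 4: depth = 2
'[' at pos 8: depth = 3
'[' at pos 16: depth = 3
'[' at pos 20: depth = 4
'[' at pos 24: depth = 5
'[' at pos 34: depth = 4
'[' at pos 38: depth = 5
Maximum depth reached: 5

5


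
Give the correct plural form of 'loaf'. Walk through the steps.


Apply rule: Change -f to -ves. 'loaf' becomes 'loaves'.

loaves


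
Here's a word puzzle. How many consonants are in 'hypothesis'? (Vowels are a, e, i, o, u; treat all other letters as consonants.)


Consonants in 'hypothesis': h, y, p, t, h, s, s = 7 consonants.

7


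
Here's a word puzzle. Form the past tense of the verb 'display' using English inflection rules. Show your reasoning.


Apply rule: Add -ed. 'display' becomes 'displayed'.

displayed


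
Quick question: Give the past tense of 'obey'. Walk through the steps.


Apply rule: Add -ed. 'obey' becomes 'obeyed'.

obeyed


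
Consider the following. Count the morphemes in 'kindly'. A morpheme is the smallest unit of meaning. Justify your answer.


Decomposition: kind (root) + -ly (suffix) = 2 morpheme(s)

2 morphemes


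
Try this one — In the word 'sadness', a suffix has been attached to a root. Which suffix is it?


The word 'sadness' = 'sad' (root) + '-ness' (suffix). The suffix is '-ness'.

ness


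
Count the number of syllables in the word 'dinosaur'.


Break 'dinosaur' into syllables: di-no-saur -> di | no | saur = 3 syllables

3 syllables


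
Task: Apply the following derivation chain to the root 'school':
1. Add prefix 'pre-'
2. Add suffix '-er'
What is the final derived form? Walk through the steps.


Step 1: Add prefix 'pre-' to 'school' = 'preschool'
Step 2: Add suffix '-er' to 'preschool' = 'preschooler'

preschooler


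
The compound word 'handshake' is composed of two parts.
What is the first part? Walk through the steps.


Split 'handshake' into 'hand' + 'shake'. The first part is 'hand'.

hand


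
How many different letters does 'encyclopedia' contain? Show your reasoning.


Unique letters in 'encyclopedia': {a, c, d, e, i, l, n, o, p, y} = 10 distinct letters.

10


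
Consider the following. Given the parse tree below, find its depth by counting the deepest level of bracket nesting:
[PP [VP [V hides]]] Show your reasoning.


Count bracket nesting levels:
'[' at pos 0: depth = 1
'[' at pos 4: depth = 2
'[' at pos 8: depth = 3
Maximum depth reached: 3

3


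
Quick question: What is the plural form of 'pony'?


Apply rule: Change -y to -ies (consonant + y). 'pony' becomes 'ponies'.

ponies


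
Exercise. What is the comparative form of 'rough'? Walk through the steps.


Apply comparative formation (add -er): 'rough' -> 'rougher'.

rougher


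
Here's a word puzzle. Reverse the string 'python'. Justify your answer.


Reverse 'python' character by character: 'nohtyp'.

nohtyp


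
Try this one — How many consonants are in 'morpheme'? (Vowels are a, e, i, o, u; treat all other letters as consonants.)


Consonants in 'morpheme': m, r, p, h, m = 5 consonants.

5


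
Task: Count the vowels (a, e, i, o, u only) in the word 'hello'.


Vowels in 'hello': e, o = 2 vowels.

2


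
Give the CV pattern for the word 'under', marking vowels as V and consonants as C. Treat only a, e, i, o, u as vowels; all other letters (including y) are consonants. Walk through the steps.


Letter mapping: u = V, n = C, d = C, e = V, r = C.

VCCVC


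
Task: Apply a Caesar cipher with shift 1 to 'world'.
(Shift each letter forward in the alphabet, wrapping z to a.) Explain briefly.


Shift each letter by 1: w -> x, o -> p, r -> s, l -> m, d -> e. Result: 'xpsme'.

xpsme


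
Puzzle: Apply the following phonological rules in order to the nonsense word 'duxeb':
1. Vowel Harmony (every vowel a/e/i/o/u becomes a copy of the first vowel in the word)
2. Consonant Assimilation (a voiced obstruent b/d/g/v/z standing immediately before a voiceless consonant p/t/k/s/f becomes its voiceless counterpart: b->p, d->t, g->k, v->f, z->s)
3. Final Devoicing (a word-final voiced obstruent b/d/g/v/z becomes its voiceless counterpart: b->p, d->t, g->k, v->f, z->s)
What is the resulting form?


Starting form: 'duxeb'
Rule 1: Vowel Harmony: all vowels become 'u' (matching first vowel). 'duxeb' -> 'duxub'
Rule 2: Consonant Assimilation: no voiced obstruent (b/d/g/v/z) stands immediately before a voiceless consonant (p/t/k/s/f). No change.
Rule 3: Final Devoicing: word-final voiced obstruent 'b' becomes voiceless 'p'. 'duxub' -> 'duxup'
Final form: 'duxup'

duxup


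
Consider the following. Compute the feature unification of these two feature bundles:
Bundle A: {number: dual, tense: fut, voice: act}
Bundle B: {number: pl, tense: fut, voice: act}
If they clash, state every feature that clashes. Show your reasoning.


Compare features:
number: A=dual vs B=pl -> CLASH
tense: A=fut vs B=fut -> unified: fut
voice: A=act vs B=act -> unified: act
Clash detected on feature 'number' (dual vs pl); unification fails.

CLASH on 'number' (dual vs pl)


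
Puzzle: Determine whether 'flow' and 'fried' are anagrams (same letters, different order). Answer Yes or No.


Sorted letters of 'flow': 'flow'
Sorted letters of 'fried': 'defir'
They do not match.

No


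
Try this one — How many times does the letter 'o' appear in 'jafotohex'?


Letter 'o' in 'jafotohex': found at position(s) 4, 6 = 2 occurrence(s).

2


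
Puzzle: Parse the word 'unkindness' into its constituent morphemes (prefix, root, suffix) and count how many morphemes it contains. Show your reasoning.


Step 1: Identify prefix: 'un' (meaning: not/reverse)
Step 2: Identify root: 'kind'
Step 3: Identify suffix(es): 'ness'
Decomposition: un- (prefix: not/reverse) + kind (root) + -ness (suffix: state of)
Total morphemes: 3

3 morphemes (un- (prefix: not/reverse) + kind (root) + -ness (suffix: state of))


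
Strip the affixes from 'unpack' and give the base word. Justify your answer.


Remove prefix 'un' from 'unpack' to get root 'pack'.

pack


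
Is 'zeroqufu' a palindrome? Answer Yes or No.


Forward: 'zeroqufu'
Reversed: 'ufuqorez'
They differ.

No


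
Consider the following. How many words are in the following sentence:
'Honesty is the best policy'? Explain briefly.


Split into words: Honesty | is | the | best | policy = 5 words.

5


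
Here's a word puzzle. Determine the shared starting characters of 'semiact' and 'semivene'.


Compare from the start: 4 characters match: 'semi'. Mismatch at position 5: 'a' vs 'v'.

semi


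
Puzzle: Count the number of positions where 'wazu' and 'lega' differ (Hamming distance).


Alignment:
Position 1: 'w' vs 'l' = DIFFER
Position 2: 'a' vs 'e' = DIFFER
Position 3: 'z' vs 'g' = DIFFER
Position 4: 'u' vs 'a' = DIFFER
Total differences: 4

4


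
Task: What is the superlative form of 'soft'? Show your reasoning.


Apply superlative formation (add -est): 'soft' -> 'softest'.

softest


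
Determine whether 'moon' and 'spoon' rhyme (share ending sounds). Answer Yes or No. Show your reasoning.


Rime (stressed vowel + following sounds) of 'moon': -oon = /uːn/
Rime of 'spoon': -oon = /uːn/
/uːn/ and /uːn/ are the same ending sound, so the words rhyme.

Yes


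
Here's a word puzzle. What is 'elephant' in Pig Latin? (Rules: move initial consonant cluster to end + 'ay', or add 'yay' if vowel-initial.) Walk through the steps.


'elephant' starts with a vowel, so add 'yay': 'elephantyay'.

elephantyay


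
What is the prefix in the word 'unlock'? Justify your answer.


The word 'unlock' = 'un' (prefix) + 'lock' (root). The prefix is 'un'.

un


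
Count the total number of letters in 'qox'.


Spell out 'qox' and number each letter: q(1), o(2), x(3). Total: 3 letters.

3


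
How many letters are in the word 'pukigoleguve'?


Spell out 'pukigoleguve' and number each letter: p(1), u(2), k(3), i(4), g(5), o(6), l(7), e(8), g(9), u(10), v(11), e(12). Total: 12 letters.

12


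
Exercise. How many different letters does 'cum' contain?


Unique letters in 'cum': {c, m, u} = 3 distinct letters.

3


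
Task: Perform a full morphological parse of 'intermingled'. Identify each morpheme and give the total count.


Step 1: Identify prefix: 'inter' (meaning: between)
Step 2: Identify root: 'mingle'
Step 3: Identify suffix(es): 'ed'
Decomposition: inter- (prefix: between) + mingle (root) + -ed (suffix: past)
Total morphemes: 3

3 morphemes (inter- (prefix: between) + mingle (root) + -ed (suffix: past))


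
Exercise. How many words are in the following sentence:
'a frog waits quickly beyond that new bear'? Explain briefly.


Split into words: a | frog | waits | quickly | beyond | that | new | bear = 8 words.

8


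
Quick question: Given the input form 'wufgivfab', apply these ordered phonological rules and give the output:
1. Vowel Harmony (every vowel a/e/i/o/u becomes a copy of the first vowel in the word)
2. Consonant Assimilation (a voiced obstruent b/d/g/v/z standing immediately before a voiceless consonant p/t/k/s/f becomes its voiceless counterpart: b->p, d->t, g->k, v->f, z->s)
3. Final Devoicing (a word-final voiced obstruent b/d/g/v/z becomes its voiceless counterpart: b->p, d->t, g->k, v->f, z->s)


Starting form: 'wufgivfab'
Rule 1: Vowel Harmony: all vowels become 'u' (matching first vowel). 'wufgivfab' -> 'wufguvfub'
Rule 2: Consonant Assimilation: voiced obstruent before voiceless consonant becomes voiceless ('vf' -> 'ff'). 'wufguvfub' -> 'wufguffub'
Rule 3: Final Devoicing: word-final voiced obstruent 'b' becomes voiceless 'p'. 'wufguffub' -> 'wufguffup'
Final form: 'wufguffup'

wufguffup


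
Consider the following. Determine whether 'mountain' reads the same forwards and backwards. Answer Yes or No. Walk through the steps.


Forward: 'mountain'
Reversed: 'niatnuom'
They differ.

No


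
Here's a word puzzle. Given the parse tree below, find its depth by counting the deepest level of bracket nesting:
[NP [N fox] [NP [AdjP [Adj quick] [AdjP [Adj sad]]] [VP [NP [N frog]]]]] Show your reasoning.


Count bracket nesting levels:
'[' at pos 0: depth = 1
'[' at pos 4: depth = 2
'[' at pos 12: depth = 2
'[' at pos 16: depth = 3
'[' at pos 22: depth = 4
'[' at pos 34: depth = 4
'[' at pos 40: depth = 5
'[' at pos 52: depth = 3
'[' at pos 56: depth = 4
'[' at pos 60: depth = 5
Maximum depth reached: 5

5


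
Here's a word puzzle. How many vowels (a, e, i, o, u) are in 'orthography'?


Vowels in 'orthography': o, o, a = 3 vowels.

3


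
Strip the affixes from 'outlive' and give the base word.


Remove prefix 'out' from 'outlive' to get root 'live'.

live


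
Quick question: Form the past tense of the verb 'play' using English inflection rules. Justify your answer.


Apply rule: Add -ed. 'play' becomes 'played'.

played


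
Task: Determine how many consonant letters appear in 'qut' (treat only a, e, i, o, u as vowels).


Consonants in 'qut': q, t = 2 consonants.

2


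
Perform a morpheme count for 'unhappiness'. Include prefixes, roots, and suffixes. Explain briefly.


Decomposition: un- (prefix) + happy (root) + -ness (suffix) = 3 morpheme(s)

3 morphemes


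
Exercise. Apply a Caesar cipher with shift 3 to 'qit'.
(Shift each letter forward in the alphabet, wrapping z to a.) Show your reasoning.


Shift each letter by 3: q -> t, i -> l, t -> w. Result: 'tlw'.

tlw


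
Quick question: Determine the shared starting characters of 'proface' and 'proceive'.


Compare from the start: 3 characters match: 'pro'. Mismatch at position 4: 'f' vs 'c'.

pro


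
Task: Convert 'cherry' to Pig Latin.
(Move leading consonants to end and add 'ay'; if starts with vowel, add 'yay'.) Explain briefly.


'cherry': move consonant cluster 'ch' to end and add 'ay': 'errychay'.

errychay


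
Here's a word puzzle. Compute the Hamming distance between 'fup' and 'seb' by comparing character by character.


Alignment:
Position 1: 'f' vs 's' = DIFFER
Position 2: 'u' vs 'e' = DIFFER
Position 3: 'p' vs 'b' = DIFFER
Total differences: 3

3


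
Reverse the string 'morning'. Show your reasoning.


Reverse 'morning' character by character: 'gninrom'.

gninrom


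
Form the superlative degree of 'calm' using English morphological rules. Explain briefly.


Apply superlative formation (add -est): 'calm' -> 'calmest'.

calmest


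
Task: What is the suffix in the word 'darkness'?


The word 'darkness' = 'dark' (root) + '-ness' (suffix). The suffix is '-ness'.

ness


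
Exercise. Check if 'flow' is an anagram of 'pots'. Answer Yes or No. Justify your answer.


Sorted letters of 'flow': 'flow'
Sorted letters of 'pots': 'opst'
They do not match.

No


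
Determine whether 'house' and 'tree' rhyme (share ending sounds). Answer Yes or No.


Rime (stressed vowel + following sounds) of 'house': -ouse = /aʊs/
Rime of 'tree': -ee = /iː/
/aʊs/ and /iː/ are different ending sounds, so the words do not rhyme.

No


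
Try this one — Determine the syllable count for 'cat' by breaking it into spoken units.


Break 'cat' into syllables: cat -> cat = 1 syllable

1 syllable


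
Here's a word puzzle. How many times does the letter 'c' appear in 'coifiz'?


Letter 'c' in 'coifiz': found at position(s) 1 = 1 occurrence(s).

1


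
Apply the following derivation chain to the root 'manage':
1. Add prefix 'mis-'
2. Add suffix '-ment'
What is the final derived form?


Step 1: Add prefix 'mis-' to 'manage' = 'mismanage'
Step 2: Add suffix '-ment' to 'mismanage' = 'mismanagement'

mismanagement


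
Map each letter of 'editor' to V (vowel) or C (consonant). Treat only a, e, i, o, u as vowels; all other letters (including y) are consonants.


Letter mapping: e = V, d = C, i = V, t = C, o = V, r = C.

VCVCVC


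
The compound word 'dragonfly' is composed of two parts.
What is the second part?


Split 'dragonfly' into 'dragon' + 'fly'. The second part is 'fly'.

fly


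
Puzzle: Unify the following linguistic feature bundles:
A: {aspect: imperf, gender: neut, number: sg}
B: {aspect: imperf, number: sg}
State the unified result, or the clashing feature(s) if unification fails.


Compare features:
aspect: A=imperf vs B=imperf -> unified: imperf
gender: A=neut vs B=_ -> unified: neut
number: A=sg vs B=sg -> unified: sg
No clashes found.

Unified: {aspect: imperf, gender: neut, number: sg}


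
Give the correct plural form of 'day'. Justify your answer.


Apply rule: Add -s. 'day' becomes 'days'.

days


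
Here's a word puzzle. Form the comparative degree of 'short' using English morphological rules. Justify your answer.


Apply comparative formation (add -er): 'short' -> 'shorter'.

shorter


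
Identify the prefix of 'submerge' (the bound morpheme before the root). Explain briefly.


The word 'submerge' = 'sub' (prefix) + 'merge' (root). The prefix is 'sub'.

sub


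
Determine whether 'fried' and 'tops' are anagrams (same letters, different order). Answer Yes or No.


Sorted letters of 'fried': 'defir'
Sorted letters of 'tops': 'opst'
They do not match.

No
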